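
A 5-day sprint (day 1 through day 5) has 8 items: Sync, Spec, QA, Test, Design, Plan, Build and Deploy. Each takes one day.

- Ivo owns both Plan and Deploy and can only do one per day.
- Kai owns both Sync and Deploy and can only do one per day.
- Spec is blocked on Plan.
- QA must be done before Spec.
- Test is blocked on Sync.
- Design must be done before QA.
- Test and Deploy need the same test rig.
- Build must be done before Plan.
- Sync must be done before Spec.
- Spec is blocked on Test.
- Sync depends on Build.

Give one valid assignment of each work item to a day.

Deploy in day 1, Sync in day 2, Spec in day 4, Plan in day 2, Design in day 1, Test in day 3, QA in day 2, Build in day 1

Checking: Sync(day 2) before Test(day 3); Plan(day 2) before Spec(day 4); Design(day 1) before QA(day 2); Build(day 1) before Plan(day 2); QA(day 2) before Spec(day 4); Sync(day 2) before Spec(day 4); Test(day 3) before Spec(day 4); Build(day 1) before Sync(day 2); Sync(day 2) != Deploy(day 1); Plan(day 2) != Deploy(day 1); Test(day 3) != Deploy(day 1).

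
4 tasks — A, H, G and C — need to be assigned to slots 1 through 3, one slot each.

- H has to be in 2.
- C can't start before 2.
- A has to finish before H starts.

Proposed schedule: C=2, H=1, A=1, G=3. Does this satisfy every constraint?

A has to finish before H starts — violated.
C can't start before 2 — holds.
H has to be in 2 — violated.

Invalid. H has to be in 2.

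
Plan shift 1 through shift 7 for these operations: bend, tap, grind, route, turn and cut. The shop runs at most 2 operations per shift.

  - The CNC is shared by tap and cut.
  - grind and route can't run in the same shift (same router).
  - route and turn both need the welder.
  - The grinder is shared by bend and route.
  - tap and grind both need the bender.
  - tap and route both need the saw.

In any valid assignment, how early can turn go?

turn at shift 1 is achievable: grind -> shift 3, turn -> shift 1, bend -> shift 1, tap -> shift 2, cut -> shift 3, route -> shift 4.

shift 1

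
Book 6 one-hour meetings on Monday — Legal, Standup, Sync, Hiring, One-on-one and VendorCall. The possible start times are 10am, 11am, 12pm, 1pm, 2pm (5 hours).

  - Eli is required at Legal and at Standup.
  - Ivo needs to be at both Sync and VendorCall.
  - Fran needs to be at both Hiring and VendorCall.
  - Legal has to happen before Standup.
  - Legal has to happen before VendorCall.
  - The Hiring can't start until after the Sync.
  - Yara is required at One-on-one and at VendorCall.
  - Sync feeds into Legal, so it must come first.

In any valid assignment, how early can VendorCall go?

Precedence pushes VendorCall to at least 12pm.
VendorCall at 12pm is achievable: Legal in 11am, Standup in 12pm, One-on-one in 10am, Hiring in 11am, Sync in 10am, VendorCall in 12pm.

12pm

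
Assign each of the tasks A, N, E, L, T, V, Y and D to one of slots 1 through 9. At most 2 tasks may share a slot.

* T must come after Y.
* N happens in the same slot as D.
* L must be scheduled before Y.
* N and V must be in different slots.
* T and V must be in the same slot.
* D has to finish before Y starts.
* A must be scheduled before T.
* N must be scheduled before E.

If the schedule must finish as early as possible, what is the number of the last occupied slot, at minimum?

4

The precedence chain requires at least 3 distinct slots.
With at most 2 per slot and 8 tasks, at least 4 slots are needed.
4 works (last occupied slot: 4): for example T -> 4; D -> 2; Y -> 3; V -> 4; E -> 3; L -> 1; N -> 2; A -> 1.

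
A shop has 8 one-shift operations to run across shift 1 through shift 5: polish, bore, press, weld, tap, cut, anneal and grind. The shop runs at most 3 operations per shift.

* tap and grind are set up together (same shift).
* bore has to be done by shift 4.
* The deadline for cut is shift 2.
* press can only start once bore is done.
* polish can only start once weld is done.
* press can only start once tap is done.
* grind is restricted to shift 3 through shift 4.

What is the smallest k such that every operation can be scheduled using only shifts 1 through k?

The precedence chain requires at least 2 distinct shifts.
With at most 3 per shift and 8 operations, at least 3 shifts are needed.
Propagating the time windows through the other constraints, press can't land before shift 4, so the schedule must run through at least shift 4.
4 works (last occupied shift: shift 4): for example polish -> shift 2; tap -> shift 3; bore -> shift 1; grind -> shift 3; weld -> shift 1; anneal -> shift 2; cut -> shift 1; press -> shift 4.

4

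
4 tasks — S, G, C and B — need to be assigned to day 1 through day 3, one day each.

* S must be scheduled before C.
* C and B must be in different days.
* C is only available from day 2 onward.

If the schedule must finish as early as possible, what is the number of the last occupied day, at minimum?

The precedence chain requires at least 2 distinct days.
2 works (last occupied day: day 2): for example G -> day 1, S -> day 1, B -> day 1, C -> day 2.

day 2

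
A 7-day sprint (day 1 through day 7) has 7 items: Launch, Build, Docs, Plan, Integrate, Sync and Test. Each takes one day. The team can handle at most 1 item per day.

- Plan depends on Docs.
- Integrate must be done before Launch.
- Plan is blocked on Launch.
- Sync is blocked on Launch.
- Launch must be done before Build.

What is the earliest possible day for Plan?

day 4

Precedence pushes Plan to at least day 3.
Plan at day 4 is achievable: Plan -> day 4; Docs -> day 3; Test -> day 7; Integrate -> day 1; Launch -> day 2; Sync -> day 6; Build -> day 5.
Nothing earlier works — the capacity limit rule out every day before day 4.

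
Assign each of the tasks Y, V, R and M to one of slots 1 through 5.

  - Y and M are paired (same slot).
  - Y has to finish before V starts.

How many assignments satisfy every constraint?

50

Splitting on Y: it can be 1 (20), 2 (15), 3 (10), 4 (5). Listing each branch's schedules as (V, R, M):
Y=1: (2,1,1) (2,2,1) (2,3,1) (2,4,1) (2,5,1) (3,1,1) (3,2,1) (3,3,1) (3,4,1) (3,5,1) (4,1,1) (4,2,1) (4,3,1) (4,4,1) (4,5,1) (5,1,1) (5,2,1) (5,3,1) (5,4,1) (5,5,1) — 20.
Y=2: (3,1,2) (3,2,2) (3,3,2) (3,4,2) (3,5,2) (4,1,2) (4,2,2) (4,3,2) (4,4,2) (4,5,2) (5,1,2) (5,2,2) (5,3,2) (5,4,2) (5,5,2) — 15.
Y=3: (4,1,3) (4,2,3) (4,3,3) (4,4,3) (4,5,3) (5,1,3) (5,2,3) (5,3,3) (5,4,3) (5,5,3) — 10.
Y=4: (5,1,4) (5,2,4) (5,3,4) (5,4,4) (5,5,4) — 5.
Summing: 20 + 15 + 10 + 5 = 50.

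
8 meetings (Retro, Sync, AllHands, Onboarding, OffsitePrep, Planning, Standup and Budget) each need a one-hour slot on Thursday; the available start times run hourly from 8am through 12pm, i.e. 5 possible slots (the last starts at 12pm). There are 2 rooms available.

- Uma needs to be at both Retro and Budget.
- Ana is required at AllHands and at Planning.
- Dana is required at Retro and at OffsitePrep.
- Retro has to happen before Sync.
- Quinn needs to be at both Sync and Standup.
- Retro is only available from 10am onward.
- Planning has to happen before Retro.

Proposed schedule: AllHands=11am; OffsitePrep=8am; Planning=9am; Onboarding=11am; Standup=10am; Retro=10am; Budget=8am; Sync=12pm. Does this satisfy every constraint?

Valid

Dana is required at Retro and at OffsitePrep — holds.
Retro has to happen before Sync — holds.
Retro is only available from 10am onward — holds.
Quinn needs to be at both Sync and Standup — holds.
Uma needs to be at both Retro and Budget — holds.
There are 2 rooms available — holds.
Ana is required at AllHands and at Planning — holds.
Planning has to happen before Retro — holds.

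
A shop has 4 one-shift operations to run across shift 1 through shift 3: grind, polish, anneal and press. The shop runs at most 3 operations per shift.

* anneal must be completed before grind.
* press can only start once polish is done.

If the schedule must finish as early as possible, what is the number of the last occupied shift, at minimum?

shift 2

The precedence chain requires at least 2 distinct shifts.
With at most 3 per shift and 4 operations, at least 2 shifts are needed.
2 works (last occupied shift: shift 2): for example grind -> shift 2; press -> shift 2; polish -> shift 1; anneal -> shift 1.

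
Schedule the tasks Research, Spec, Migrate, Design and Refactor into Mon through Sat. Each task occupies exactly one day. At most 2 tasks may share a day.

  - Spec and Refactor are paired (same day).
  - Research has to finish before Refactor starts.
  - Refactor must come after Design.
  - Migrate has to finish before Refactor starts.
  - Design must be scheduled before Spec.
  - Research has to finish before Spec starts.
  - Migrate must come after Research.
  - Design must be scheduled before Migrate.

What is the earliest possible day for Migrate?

Precedence pushes Migrate to at least Tue; downstream work caps Migrate at Fri.
Migrate at Tue is achievable: Refactor -> Wed, Migrate -> Tue, Research -> Mon, Design -> Mon, Spec -> Wed.

Tue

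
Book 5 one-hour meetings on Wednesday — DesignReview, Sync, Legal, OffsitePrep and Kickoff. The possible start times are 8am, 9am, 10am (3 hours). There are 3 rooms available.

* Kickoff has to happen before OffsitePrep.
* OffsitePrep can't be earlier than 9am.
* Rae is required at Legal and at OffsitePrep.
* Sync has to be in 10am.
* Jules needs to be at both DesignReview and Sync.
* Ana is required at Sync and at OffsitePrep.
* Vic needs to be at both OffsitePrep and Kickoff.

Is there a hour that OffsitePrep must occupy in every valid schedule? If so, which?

9am

OffsitePrep's window is 9am–10am.
Sync is fixed at 10am, and OffsitePrep can't share a hour with Sync.
So OffsitePrep must be 9am.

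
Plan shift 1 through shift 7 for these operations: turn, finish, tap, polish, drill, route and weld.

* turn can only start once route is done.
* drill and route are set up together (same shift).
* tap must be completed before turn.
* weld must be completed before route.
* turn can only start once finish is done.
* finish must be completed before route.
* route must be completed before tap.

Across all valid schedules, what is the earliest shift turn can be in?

Precedence pushes turn to at least shift 4.
turn at shift 4 is achievable: polish -> shift 1, turn -> shift 4, drill -> shift 2, tap -> shift 3, weld -> shift 1, finish -> shift 1, route -> shift 2.

shift 4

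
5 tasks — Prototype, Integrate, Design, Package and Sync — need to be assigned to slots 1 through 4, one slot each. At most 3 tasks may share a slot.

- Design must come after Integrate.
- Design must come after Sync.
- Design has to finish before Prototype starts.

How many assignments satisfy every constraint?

24

Splitting on Prototype: it can be 3 (4), 4 (20). Listing each branch's schedules as (Integrate, Design, Package, Sync):
Prototype=3: (1,2,1,1) (1,2,2,1) (1,2,3,1) (1,2,4,1) — 4.
Prototype=4: (1,2,1,1) (1,2,2,1) (1,2,3,1) (1,2,4,1) (1,3,1,1) (1,3,1,2) (1,3,2,1) (1,3,2,2) (1,3,3,1) (1,3,3,2) (1,3,4,1) (1,3,4,2) (2,3,1,1) (2,3,1,2) (2,3,2,1) (2,3,2,2) (2,3,3,1) (2,3,3,2) (2,3,4,1) (2,3,4,2) — 20.
Summing: 4 + 20 = 24.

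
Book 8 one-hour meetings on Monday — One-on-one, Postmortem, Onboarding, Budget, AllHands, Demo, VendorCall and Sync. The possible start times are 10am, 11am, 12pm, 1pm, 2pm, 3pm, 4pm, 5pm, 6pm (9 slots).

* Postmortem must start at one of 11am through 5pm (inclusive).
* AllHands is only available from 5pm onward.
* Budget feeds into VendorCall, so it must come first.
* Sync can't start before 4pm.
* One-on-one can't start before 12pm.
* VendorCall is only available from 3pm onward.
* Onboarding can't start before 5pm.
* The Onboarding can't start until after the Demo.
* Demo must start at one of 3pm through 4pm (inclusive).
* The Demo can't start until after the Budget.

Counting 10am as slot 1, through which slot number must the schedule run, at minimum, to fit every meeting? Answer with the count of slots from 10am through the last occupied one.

The precedence chain requires at least 3 distinct slots.
Onboarding can't be placed before 5pm — that is slot 8 counting from 10am — so the schedule must run through at least 8 slots.
8 works (last occupied slot: 5pm): for example Onboarding=5pm; VendorCall=3pm; AllHands=5pm; Budget=10am; Postmortem=11am; One-on-one=12pm; Sync=4pm; Demo=3pm.

8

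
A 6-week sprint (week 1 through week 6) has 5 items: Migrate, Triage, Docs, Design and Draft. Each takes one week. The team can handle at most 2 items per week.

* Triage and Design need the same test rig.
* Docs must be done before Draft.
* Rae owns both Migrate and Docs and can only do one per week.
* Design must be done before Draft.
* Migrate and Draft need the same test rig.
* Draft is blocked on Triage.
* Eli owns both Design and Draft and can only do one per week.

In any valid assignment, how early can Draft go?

week 3

Precedence pushes Draft to at least week 2.
Draft at week 3 is achievable: Design=week 2; Triage=week 1; Docs=week 1; Migrate=week 2; Draft=week 3.
Nothing earlier works — the conflict and capacity constraints rule out every week before week 3.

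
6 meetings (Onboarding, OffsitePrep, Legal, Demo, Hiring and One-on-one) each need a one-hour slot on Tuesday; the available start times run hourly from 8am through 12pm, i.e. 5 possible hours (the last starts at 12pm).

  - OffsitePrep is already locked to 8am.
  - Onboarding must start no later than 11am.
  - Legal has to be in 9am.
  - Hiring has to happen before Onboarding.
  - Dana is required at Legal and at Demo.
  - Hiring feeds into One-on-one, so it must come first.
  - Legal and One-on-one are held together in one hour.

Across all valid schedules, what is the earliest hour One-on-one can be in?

Precedence pushes One-on-one to at least 9am; One-on-one must be in the same hour as Legal, which can't be after 9am, so One-on-one is at most 9am.
One-on-one at 9am is achievable: One-on-one=9am; Hiring=8am; OffsitePrep=8am; Onboarding=9am; Legal=9am; Demo=8am.

9am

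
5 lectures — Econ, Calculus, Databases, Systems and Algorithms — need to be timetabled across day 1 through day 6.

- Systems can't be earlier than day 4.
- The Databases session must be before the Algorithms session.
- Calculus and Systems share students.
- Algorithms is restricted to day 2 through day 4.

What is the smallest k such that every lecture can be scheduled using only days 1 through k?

4 days

The precedence chain requires at least 2 distinct days.
Systems can't be placed before day 4, so the schedule must run through at least day 4.
4 works (last occupied day: day 4): for example Econ=day 1; Databases=day 1; Systems=day 4; Calculus=day 1; Algorithms=day 2.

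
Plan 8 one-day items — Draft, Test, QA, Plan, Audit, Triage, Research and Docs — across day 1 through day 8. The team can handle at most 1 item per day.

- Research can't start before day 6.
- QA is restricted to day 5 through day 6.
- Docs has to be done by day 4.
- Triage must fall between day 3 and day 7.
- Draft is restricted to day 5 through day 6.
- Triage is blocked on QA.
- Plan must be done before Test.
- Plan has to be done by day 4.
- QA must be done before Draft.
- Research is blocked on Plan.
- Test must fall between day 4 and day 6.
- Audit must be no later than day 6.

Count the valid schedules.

Splitting on Plan: it can be day 1 (2), day 2 (2), day 3 (2). Listing each branch's schedules as (Draft, Test, QA, Audit, Triage, Research, Docs) by day number:
Plan=day 1: (6,4,5,2,7,8,3) (6,4,5,3,7,8,2) — 2.
Plan=day 2: (6,4,5,1,7,8,3) (6,4,5,3,7,8,1) — 2.
Plan=day 3: (6,4,5,1,7,8,2) (6,4,5,2,7,8,1) — 2.
Summing: 2 + 2 + 2 = 6.

6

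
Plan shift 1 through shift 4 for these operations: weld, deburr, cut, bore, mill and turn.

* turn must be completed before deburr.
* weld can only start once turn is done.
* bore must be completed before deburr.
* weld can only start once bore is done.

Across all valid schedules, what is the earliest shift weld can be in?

Precedence pushes weld to at least shift 2.
weld at shift 2 is achievable: deburr=shift 2; turn=shift 1; bore=shift 1; cut=shift 1; mill=shift 1; weld=shift 2.

shift 2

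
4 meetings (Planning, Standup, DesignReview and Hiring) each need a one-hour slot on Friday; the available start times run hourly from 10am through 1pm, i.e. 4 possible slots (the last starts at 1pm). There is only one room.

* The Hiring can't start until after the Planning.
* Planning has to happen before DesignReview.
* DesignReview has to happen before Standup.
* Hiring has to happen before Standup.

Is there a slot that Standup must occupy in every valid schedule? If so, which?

Precedence pushes Standup to at least 12pm.
So Standup is pinned to 1pm.

1pm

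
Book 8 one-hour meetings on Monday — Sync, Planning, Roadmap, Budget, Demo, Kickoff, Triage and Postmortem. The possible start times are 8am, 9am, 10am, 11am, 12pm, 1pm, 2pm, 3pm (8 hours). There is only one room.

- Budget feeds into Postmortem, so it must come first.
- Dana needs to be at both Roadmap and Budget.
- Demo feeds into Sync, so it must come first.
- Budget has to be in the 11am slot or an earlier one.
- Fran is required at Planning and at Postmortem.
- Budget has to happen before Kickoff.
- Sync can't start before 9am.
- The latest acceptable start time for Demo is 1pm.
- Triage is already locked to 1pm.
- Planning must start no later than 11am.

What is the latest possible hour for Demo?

12pm

Demo's own window allows nothing later than 1pm.
Demo at 12pm is achievable: Triage=1pm; Kickoff=10am; Postmortem=11am; Budget=8am; Demo=12pm; Roadmap=3pm; Planning=9am; Sync=2pm.
Nothing later works — the conflict and capacity constraints rule out every hour after 12pm.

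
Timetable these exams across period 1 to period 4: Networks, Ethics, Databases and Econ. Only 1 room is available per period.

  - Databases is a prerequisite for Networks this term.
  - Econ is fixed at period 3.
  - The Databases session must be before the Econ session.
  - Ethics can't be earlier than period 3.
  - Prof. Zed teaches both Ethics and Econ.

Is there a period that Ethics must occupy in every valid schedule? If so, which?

Ethics's window is period 3–period 4.
Econ is fixed at period 3, and Ethics can't share a period with Econ.
So Ethics must be period 4.

period 4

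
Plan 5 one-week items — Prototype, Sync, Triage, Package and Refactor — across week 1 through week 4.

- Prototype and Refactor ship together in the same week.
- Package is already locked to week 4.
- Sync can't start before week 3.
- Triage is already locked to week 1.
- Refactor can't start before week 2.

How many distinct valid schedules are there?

6

Splitting on Prototype: it can be week 2 (2), week 3 (2), week 4 (2). Listing each branch's schedules as (Sync, Triage, Package, Refactor) by week number:
Prototype=week 2: (3,1,4,2) (4,1,4,2) — 2.
Prototype=week 3: (3,1,4,3) (4,1,4,3) — 2.
Prototype=week 4: (3,1,4,4) (4,1,4,4) — 2.
Summing: 2 + 2 + 2 = 6.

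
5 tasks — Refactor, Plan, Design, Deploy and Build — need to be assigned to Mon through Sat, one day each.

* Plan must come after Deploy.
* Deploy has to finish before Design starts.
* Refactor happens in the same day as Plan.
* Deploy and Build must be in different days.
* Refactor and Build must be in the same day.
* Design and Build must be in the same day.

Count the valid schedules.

Splitting on Refactor: it can be Tue (1), Wed (2), Thu (3), Fri (4), Sat (5). Listing each branch's schedules as (Plan, Design, Deploy, Build):
Refactor=Tue: (Tue,Tue,Mon,Tue) — 1.
Refactor=Wed: (Wed,Wed,Mon,Wed) (Wed,Wed,Tue,Wed) — 2.
Refactor=Thu: (Thu,Thu,Mon,Thu) (Thu,Thu,Tue,Thu) (Thu,Thu,Wed,Thu) — 3.
Refactor=Fri: (Fri,Fri,Mon,Fri) (Fri,Fri,Tue,Fri) (Fri,Fri,Wed,Fri) (Fri,Fri,Thu,Fri) — 4.
Refactor=Sat: (Sat,Sat,Mon,Sat) (Sat,Sat,Tue,Sat) (Sat,Sat,Wed,Sat) (Sat,Sat,Thu,Sat) (Sat,Sat,Fri,Sat) — 5.
Summing: 1 + 2 + 3 + 4 + 5 = 15.

15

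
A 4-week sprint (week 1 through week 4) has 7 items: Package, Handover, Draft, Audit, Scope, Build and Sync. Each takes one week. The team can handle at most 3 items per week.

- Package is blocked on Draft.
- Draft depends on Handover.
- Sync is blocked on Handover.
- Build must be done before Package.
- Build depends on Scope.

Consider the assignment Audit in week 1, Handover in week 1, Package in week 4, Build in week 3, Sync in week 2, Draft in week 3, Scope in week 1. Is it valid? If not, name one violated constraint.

Yes, all constraints hold

Sync is blocked on Handover — holds.
The team can handle at most 3 items per week — holds.
Build must be done before Package — holds.
Package is blocked on Draft — holds.
Build depends on Scope — holds.
Draft depends on Handover — holds.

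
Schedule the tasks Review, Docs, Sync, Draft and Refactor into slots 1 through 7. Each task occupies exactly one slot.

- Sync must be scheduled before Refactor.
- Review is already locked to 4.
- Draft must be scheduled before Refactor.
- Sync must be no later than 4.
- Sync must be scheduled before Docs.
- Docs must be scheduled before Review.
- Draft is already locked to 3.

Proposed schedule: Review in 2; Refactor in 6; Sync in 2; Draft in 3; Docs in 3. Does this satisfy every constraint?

Sync must be no later than 4 — holds.
Draft must be scheduled before Refactor — holds.
Sync must be scheduled before Refactor — holds.
Docs must be scheduled before Review — violated.
Review is already locked to 4 — violated.
Sync must be scheduled before Docs — holds.
Draft is already locked to 3 — holds.

No — it violates: Review is already locked to 4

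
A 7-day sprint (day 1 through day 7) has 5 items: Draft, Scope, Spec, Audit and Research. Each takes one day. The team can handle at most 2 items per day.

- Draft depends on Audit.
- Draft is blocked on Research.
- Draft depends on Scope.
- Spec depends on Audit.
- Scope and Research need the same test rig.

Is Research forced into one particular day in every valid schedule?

Research can be day 1 (e.g. Draft -> day 3, Scope -> day 2, Research -> day 1, Spec -> day 2, Audit -> day 1) or day 2 (e.g. Audit=day 1, Draft=day 3, Scope=day 1, Spec=day 2, Research=day 2).

No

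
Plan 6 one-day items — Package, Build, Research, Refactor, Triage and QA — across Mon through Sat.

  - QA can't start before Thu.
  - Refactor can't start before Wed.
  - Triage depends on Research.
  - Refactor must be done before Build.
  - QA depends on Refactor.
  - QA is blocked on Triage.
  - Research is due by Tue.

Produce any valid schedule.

Refactor=Wed; Triage=Tue; Build=Thu; Package=Mon; QA=Thu; Research=Mon

Checking: Refactor(Wed) before Build(Thu); Refactor(Wed) before QA(Thu); Research(Mon) before Triage(Tue); Triage(Tue) before QA(Thu); QA=Thu in [Thu,Sat]; Research=Mon in [Mon,Tue]; Refactor=Wed in [Wed,Sat].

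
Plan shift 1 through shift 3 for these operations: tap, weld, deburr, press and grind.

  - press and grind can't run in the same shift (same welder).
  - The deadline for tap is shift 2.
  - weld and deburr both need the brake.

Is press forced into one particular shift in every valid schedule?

No

press can be shift 1 (e.g. press=shift 1, grind=shift 2, deburr=shift 2, tap=shift 1, weld=shift 1) or shift 2 (e.g. grind=shift 1, deburr=shift 2, weld=shift 1, tap=shift 1, press=shift 2).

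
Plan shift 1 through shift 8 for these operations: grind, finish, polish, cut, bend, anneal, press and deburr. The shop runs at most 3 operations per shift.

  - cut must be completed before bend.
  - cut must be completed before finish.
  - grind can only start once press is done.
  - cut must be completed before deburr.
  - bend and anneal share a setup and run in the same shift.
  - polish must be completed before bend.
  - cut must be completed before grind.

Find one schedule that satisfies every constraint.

cut -> shift 1; bend -> shift 2; polish -> shift 1; finish -> shift 3; press -> shift 1; deburr -> shift 3; grind -> shift 2; anneal -> shift 2

Checking: polish(shift 1) before bend(shift 2); cut(shift 1) before bend(shift 2); cut(shift 1) before finish(shift 3); cut(shift 1) before grind(shift 2); cut(shift 1) before deburr(shift 3); press(shift 1) before grind(shift 2); bend = anneal = shift 2; max 3 per shift (cap 3).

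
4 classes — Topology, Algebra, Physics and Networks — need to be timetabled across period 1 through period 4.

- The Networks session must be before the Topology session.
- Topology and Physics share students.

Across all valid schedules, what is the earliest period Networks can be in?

Downstream work caps Networks at period 3.
Networks at period 1 is achievable: Networks=period 1, Topology=period 2, Algebra=period 1, Physics=period 1.

period 1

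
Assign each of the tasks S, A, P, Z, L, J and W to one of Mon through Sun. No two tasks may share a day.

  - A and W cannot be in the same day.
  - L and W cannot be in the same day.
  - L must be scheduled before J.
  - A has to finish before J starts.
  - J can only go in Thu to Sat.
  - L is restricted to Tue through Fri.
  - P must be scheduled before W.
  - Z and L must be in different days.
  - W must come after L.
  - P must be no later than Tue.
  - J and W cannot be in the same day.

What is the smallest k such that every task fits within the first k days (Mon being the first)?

The precedence chain requires at least 2 distinct days.
With at most 1 per day and 7 tasks, at least 7 days are needed.
J can't be placed before Thu — that is day 4 counting from Mon — so the schedule must run through at least 4 days.
7 works (last occupied day: Sun): for example A=Wed, S=Sat, Z=Sun, P=Mon, L=Tue, J=Thu, W=Fri.

7 days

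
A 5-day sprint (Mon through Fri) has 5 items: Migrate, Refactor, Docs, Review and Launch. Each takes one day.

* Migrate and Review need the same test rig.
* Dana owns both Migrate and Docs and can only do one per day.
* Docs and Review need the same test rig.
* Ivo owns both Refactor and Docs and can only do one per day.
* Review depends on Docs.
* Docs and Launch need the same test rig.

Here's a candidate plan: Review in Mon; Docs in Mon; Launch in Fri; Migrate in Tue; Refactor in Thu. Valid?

No. Docs and Review need the same test rig is not satisfied.

Docs and Review need the same test rig — violated.
Ivo owns both Refactor and Docs and can only do one per day — holds.
Docs and Launch need the same test rig — holds.
Dana owns both Migrate and Docs and can only do one per day — holds.
Migrate and Review need the same test rig — holds.
Review depends on Docs — violated.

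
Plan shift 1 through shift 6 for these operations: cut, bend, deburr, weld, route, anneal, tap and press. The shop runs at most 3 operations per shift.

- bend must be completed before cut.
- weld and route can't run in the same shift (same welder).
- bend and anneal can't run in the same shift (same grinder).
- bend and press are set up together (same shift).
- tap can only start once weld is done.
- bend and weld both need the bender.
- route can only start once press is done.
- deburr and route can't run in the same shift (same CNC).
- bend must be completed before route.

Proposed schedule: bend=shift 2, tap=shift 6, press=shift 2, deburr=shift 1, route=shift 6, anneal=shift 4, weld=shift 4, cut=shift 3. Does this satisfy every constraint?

Valid

bend and press are set up together (same shift) — holds.
bend and anneal can't run in the same shift (same grinder) — holds.
route can only start once press is done — holds.
weld and route can't run in the same shift (same welder) — holds.
bend must be completed before cut — holds.
bend must be completed before route — holds.
The shop runs at most 3 operations per shift — holds.
deburr and route can't run in the same shift (same CNC) — holds.
bend and weld both need the bender — holds.
tap can only start once weld is done — holds.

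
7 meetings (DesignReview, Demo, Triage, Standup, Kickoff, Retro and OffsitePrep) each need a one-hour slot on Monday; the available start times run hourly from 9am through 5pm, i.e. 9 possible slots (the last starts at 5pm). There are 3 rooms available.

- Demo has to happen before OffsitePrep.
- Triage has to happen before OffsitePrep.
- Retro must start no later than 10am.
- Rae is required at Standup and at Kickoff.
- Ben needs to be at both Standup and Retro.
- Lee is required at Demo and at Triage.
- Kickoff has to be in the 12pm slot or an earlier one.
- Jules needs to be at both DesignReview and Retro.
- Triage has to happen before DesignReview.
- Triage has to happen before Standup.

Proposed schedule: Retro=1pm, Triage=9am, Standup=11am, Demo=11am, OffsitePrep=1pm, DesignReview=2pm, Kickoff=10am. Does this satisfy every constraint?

Invalid. Retro must start no later than 10am.

There are 3 rooms available — holds.
Lee is required at Demo and at Triage — holds.
Rae is required at Standup and at Kickoff — holds.
Triage has to happen before Standup — holds.
Demo has to happen before OffsitePrep — holds.
Retro must start no later than 10am — violated.
Triage has to happen before OffsitePrep — holds.
Jules needs to be at both DesignReview and Retro — holds.
Ben needs to be at both Standup and Retro — holds.
Triage has to happen before DesignReview — holds.
Kickoff has to be in the 12pm slot or an earlier one — holds.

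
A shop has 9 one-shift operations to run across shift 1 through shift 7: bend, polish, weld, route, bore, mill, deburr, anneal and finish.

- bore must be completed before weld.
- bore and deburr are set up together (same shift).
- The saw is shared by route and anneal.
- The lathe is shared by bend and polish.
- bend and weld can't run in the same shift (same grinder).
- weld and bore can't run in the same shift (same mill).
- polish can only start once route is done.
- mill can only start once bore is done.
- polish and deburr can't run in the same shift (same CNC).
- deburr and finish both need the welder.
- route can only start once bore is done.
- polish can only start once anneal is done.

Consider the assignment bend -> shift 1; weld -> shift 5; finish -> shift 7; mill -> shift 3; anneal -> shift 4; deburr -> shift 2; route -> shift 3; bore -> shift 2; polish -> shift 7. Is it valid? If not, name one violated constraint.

polish can only start once anneal is done — holds.
bore and deburr are set up together (same shift) — holds.
weld and bore can't run in the same shift (same mill) — holds.
mill can only start once bore is done — holds.
The saw is shared by route and anneal — holds.
bend and weld can't run in the same shift (same grinder) — holds.
polish can only start once route is done — holds.
The lathe is shared by bend and polish — holds.
bore must be completed before weld — holds.
polish and deburr can't run in the same shift (same CNC) — holds.
deburr and finish both need the welder — holds.
route can only start once bore is done — holds.

Yes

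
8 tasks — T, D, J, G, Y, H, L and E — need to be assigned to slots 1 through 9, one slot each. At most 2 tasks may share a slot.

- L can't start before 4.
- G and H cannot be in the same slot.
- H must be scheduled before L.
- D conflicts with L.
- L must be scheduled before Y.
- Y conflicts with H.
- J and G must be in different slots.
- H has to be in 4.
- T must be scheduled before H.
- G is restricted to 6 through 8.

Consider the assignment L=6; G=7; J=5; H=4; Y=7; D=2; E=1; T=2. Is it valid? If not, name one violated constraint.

Yes

L must be scheduled before Y — holds.
At most 2 tasks may share a slot — holds.
T must be scheduled before H — holds.
G is restricted to 6 through 8 — holds.
L can't start before 4 — holds.
Y conflicts with H — holds.
H has to be in 4 — holds.
G and H cannot be in the same slot — holds.
D conflicts with L — holds.
J and G must be in different slots — holds.
H must be scheduled before L — holds.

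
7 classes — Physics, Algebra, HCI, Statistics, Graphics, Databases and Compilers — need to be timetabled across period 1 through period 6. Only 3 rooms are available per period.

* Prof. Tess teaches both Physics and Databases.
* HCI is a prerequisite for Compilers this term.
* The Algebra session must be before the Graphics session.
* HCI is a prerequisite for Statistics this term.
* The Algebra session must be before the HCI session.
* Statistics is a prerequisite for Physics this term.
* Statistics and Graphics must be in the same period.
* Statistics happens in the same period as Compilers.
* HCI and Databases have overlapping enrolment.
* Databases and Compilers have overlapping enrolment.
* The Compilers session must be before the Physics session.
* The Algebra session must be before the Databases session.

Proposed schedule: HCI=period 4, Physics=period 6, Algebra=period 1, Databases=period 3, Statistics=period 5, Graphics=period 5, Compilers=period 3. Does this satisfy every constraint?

The Compilers session must be before the Physics session — holds.
Databases and Compilers have overlapping enrolment — violated.
HCI and Databases have overlapping enrolment — holds.
Statistics and Graphics must be in the same period — holds.
The Algebra session must be before the HCI session — holds.
HCI is a prerequisite for Compilers this term — violated.
Statistics happens in the same period as Compilers — violated.
Statistics is a prerequisite for Physics this term — holds.
The Algebra session must be before the Databases session — holds.
HCI is a prerequisite for Statistics this term — holds.
Only 3 rooms are available per period — holds.
Prof. Tess teaches both Physics and Databases — holds.
The Algebra session must be before the Graphics session — holds.

No — it violates: Databases and Compilers have overlapping enrolment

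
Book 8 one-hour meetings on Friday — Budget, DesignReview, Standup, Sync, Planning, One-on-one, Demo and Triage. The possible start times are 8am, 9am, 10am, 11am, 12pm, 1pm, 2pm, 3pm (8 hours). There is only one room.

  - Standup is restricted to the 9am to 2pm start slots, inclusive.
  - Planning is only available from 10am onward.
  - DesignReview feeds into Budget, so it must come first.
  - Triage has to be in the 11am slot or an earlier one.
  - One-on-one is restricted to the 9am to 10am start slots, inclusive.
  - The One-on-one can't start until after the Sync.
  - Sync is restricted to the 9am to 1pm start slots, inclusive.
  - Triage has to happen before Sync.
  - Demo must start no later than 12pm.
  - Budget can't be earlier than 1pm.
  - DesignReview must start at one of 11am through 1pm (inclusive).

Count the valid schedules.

14

Splitting on Budget: it can be 1pm (2), 2pm (4), 3pm (8). Listing each branch's schedules as (DesignReview, Standup, Sync, Planning, One-on-one, Demo, Triage):
Budget=1pm: (11am,2pm,9am,3pm,10am,12pm,8am) (12pm,2pm,9am,3pm,10am,11am,8am) — 2.
Budget=2pm: (11am,1pm,9am,3pm,10am,12pm,8am) (12pm,1pm,9am,3pm,10am,11am,8am) (1pm,11am,9am,3pm,10am,12pm,8am) (1pm,12pm,9am,3pm,10am,11am,8am) — 4.
Budget=3pm: (11am,1pm,9am,2pm,10am,12pm,8am) (11am,2pm,9am,1pm,10am,12pm,8am) (12pm,1pm,9am,2pm,10am,11am,8am) (12pm,2pm,9am,1pm,10am,11am,8am) (1pm,11am,9am,2pm,10am,12pm,8am) (1pm,12pm,9am,2pm,10am,11am,8am) (1pm,2pm,9am,11am,10am,12pm,8am) (1pm,2pm,9am,12pm,10am,11am,8am) — 8.
Summing: 2 + 4 + 8 = 14.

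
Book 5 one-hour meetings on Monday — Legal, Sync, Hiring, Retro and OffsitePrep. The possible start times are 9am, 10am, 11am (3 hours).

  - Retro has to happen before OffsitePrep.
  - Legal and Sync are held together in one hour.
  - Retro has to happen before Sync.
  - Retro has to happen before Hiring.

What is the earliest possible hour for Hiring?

Precedence pushes Hiring to at least 10am.
Hiring at 10am is achievable: Legal=10am, Retro=9am, Hiring=10am, Sync=10am, OffsitePrep=10am.

10am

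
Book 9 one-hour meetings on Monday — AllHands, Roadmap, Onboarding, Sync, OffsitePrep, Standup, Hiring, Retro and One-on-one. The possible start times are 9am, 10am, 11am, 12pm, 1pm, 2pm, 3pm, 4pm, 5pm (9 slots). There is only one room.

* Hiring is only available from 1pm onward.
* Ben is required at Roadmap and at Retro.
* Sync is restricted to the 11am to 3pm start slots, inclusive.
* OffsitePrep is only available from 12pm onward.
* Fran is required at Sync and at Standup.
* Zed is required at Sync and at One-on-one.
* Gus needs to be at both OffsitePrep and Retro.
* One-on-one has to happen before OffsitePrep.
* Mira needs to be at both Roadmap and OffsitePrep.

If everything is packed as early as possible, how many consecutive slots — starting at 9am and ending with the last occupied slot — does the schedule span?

9

The precedence chain requires at least 2 distinct slots.
With at most 1 per slot and 9 meetings, at least 9 slots are needed.
Hiring can't be placed before 1pm — that is slot 5 counting from 9am — so the schedule must run through at least 5 slots.
9 works (last occupied slot: 5pm): for example Roadmap in 2pm, Standup in 4pm, OffsitePrep in 12pm, Hiring in 1pm, AllHands in 10am, Onboarding in 3pm, Sync in 11am, One-on-one in 9am, Retro in 5pm.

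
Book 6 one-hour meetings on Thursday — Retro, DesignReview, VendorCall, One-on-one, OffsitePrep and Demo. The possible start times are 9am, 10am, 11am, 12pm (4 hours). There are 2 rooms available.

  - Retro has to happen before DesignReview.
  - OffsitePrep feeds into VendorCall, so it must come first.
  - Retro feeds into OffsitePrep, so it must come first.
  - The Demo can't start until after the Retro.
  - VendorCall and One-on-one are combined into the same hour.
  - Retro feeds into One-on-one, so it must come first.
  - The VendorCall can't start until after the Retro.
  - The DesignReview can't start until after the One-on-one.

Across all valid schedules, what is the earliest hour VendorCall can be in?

11am

Precedence pushes VendorCall to at least 11am; VendorCall must be in the same hour as One-on-one, which can't be after 11am, so VendorCall is at most 11am.
VendorCall at 11am is achievable: VendorCall=11am; One-on-one=11am; Retro=9am; DesignReview=12pm; OffsitePrep=10am; Demo=10am.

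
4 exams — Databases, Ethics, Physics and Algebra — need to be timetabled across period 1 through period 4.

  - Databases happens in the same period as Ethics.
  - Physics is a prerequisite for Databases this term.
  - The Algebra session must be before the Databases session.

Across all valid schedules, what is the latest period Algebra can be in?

Downstream work caps Algebra at period 3.
Algebra at period 3 is achievable: Databases -> period 4; Ethics -> period 4; Algebra -> period 3; Physics -> period 1.

period 3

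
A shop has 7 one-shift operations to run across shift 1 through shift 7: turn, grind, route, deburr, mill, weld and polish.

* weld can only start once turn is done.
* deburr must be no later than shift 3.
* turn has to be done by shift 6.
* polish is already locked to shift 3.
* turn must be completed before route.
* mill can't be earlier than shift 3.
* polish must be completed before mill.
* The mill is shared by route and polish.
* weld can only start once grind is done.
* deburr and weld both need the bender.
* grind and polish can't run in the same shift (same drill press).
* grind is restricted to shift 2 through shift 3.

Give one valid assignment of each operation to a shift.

polish in shift 3; grind in shift 2; deburr in shift 1; weld in shift 3; mill in shift 4; route in shift 2; turn in shift 1

Checking: turn(shift 1) before weld(shift 3); polish(shift 3) before mill(shift 4); grind(shift 2) before weld(shift 3); turn(shift 1) before route(shift 2); deburr(shift 1) != weld(shift 3); route(shift 2) != polish(shift 3); grind(shift 2) != polish(shift 3); deburr=shift 1 in [shift 1,shift 3]; mill=shift 4 in [shift 3,shift 7]; grind=shift 2 in [shift 2,shift 3]; turn=shift 1 in [shift 1,shift 6]; polish=shift 3 in [shift 3,shift 3].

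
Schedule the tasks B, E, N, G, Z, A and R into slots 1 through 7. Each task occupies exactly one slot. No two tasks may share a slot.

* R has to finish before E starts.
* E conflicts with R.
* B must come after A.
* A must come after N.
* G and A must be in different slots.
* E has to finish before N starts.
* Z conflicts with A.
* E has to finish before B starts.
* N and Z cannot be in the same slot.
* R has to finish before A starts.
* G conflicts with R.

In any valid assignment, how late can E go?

Precedence pushes E to at least 2; downstream work caps E at 4.
E at 4 is achievable: B in 7, N in 5, E in 4, R in 1, Z in 3, G in 2, A in 6.

4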